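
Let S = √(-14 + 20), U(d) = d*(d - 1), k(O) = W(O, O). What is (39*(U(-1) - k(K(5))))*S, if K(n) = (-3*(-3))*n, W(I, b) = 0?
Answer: 78*√6 ≈ 191.06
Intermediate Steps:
K(n) = 9*n
k(O) = 0
U(d) = d*(-1 + d)
S = √6 ≈ 2.4495
(39*(U(-1) - k(K(5))))*S = (39*(-(-1 - 1) - 1*0))*√6 = (39*(-1*(-2) + 0))*√6 = (39*(2 + 0))*√6 = (39*2)*√6 = 78*√6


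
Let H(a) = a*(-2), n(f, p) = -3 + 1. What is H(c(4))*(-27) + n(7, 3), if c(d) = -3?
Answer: -164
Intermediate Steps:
n(f, p) = -2
H(a) = -2*a
H(c(4))*(-27) + n(7, 3) = -2*(-3)*(-27) - 2 = 6*(-27) - 2 = -162 - 2 = -164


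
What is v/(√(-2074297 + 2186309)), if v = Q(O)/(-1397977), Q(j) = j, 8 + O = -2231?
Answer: 2239*√28003/78295099862 ≈ 4.7854e-6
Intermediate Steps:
O = -2239 (O = -8 - 2231 = -2239)
v = 2239/1397977 (v = -2239/(-1397977) = -2239*(-1/1397977) = 2239/1397977 ≈ 0.0016016)
v/(√(-2074297 + 2186309)) = 2239/(1397977*(√(-2074297 + 2186309))) = 2239/(1397977*(√112012)) = 2239/(1397977*((2*√28003))) = 2239*(√28003/56006)/1397977 = 2239*√28003/78295099862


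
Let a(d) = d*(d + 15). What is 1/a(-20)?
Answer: 1/100 ≈ 0.010000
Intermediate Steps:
a(d) = d*(15 + d)
1/a(-20) = 1/(-20*(15 - 20)) = 1/(-20*(-5)) = 1/100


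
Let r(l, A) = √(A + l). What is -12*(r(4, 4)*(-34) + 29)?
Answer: -348 + 816*√2 ≈ 806.00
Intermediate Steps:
-12*(r(4, 4)*(-34) + 29) = -12*(√(4 + 4)*(-34) + 29) = -12*(√8*(-34) + 29) = -12*((2*√2)*(-34) + 29) = -12*(-68*√2 + 29) = -12*(29 - 68*√2) = -348 + 816*√2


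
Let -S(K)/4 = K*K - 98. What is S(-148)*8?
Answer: -697792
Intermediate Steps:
S(K) = 392 - 4*K² (S(K) = -4*(K*K - 98) = -4*(K² - 98) = -4*(-98 + K²) = 392 - 4*K²)
S(-148)*8 = (392 - 4*(-148)²)*8 = (392 - 4*21904)*8 = (392 - 87616)*8 = -87224*8 = -697792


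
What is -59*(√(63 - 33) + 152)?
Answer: -8968 - 59*√30 ≈ -9291.2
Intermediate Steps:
-59*(√(63 - 33) + 152) = -59*(√30 + 152) = -59*(152 + √30) = -8968 - 59*√30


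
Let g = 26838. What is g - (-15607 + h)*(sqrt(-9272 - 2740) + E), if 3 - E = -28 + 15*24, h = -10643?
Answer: -8609412 + 52500*I*sqrt(3003) ≈ -8.6094e+6 + 2.877e+6*I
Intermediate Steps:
E = -329 (E = 3 - (-28 + 15*24) = 3 - (-28 + 360) = 3 - 1*332 = 3 - 332 = -329)
g - (-15607 + h)*(sqrt(-9272 - 2740) + E) = 26838 - (-15607 - 10643)*(sqrt(-9272 - 2740) - 329) = 26838 - (-26250)*(sqrt(-12012) - 329) = 26838 - (-26250)*(2*I*sqrt(3003) - 329) = 26838 - (-26250)*(-329 + 2*I*sqrt(3003)) = 26838 - (8636250 - 52500*I*sqrt(3003)) = 26838 + (-8636250 + 52500*I*sqrt(3003)) = -8609412 + 52500*I*sqrt(3003)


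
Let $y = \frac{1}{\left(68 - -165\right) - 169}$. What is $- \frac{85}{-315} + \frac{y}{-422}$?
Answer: $\frac{459073}{1701504} \approx 0.2698$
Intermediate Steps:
$y = \frac{1}{64}$ ($y = \frac{1}{\left(68 + 165\right) - 169} = \frac{1}{233 - 169} = \frac{1}{64} \approx 0.015625$)
$- \frac{85}{-315} + \frac{y}{-422} = - \frac{85}{-315} + \frac{1}{64 \left(-422\right)} = \left(-85\right) \left(- \frac{1}{315}\right) + \frac{1}{64} \left(- \frac{1}{422}\right) = \frac{17}{63} - \frac{1}{27008} = \frac{459073}{1701504}$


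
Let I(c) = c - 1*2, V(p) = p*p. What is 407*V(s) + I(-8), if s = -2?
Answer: 1618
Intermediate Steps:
V(p) = p**2
I(c) = -2 + c (I(c) = c - 2 = -2 + c)
407*V(s) + I(-8) = 407*(-2)**2 + (-2 - 8) = 407*4 - 10 = 1628 - 10 = 1618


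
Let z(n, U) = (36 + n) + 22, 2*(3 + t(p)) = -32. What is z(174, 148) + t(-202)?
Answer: 213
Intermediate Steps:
t(p) = -19 (t(p) = -3 + (½)*(-32) = -3 - 16 = -19)
z(n, U) = 58 + n
z(174, 148) + t(-202) = (58 + 174) - 19 = 232 - 19 = 213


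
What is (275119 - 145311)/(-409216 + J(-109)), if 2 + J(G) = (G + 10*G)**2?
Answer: 129808/1028383 ≈ 0.12623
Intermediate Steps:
J(G) = -2 + 121*G**2 (J(G) = -2 + (G + 10*G)**2 = -2 + (11*G)**2 = -2 + 121*G**2)
(275119 - 145311)/(-409216 + J(-109)) = (275119 - 145311)/(-409216 + (-2 + 121*(-109)**2)) = 129808/(-409216 + (-2 + 121*11881)) = 129808/(-409216 + (-2 + 1437601)) = 129808/(-409216 + 1437599) = 129808/1028383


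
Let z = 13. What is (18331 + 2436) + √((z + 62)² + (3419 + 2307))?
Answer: 20767 + √11351 ≈ 20874.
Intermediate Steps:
(18331 + 2436) + √((z + 62)² + (3419 + 2307)) = (18331 + 2436) + √((13 + 62)² + (3419 + 2307)) = 20767 + √(75² + 5726) = 20767 + √(5625 + 5726) = 20767 + √11351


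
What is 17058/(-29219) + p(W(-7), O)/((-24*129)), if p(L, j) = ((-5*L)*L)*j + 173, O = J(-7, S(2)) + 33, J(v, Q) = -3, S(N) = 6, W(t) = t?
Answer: 156893195/90462024 ≈ 1.7344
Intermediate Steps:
O = 30 (O = -3 + 33 = 30)
p(L, j) = 173 - 5*j*L**2 (p(L, j) = (-5*L**2)*j + 173 = -5*j*L**2 + 173 = 173 - 5*j*L**2)
17058/(-29219) + p(W(-7), O)/((-24*129)) = 17058/(-29219) + (173 - 5*30*(-7)**2)/((-24*129)) = 17058*(-1/29219) + (173 - 5*30*49)/(-3096) = -17058/29219 + (173 - 7350)*(-1/3096) = -17058/29219 - 7177*(-1/3096) = -17058/29219 + 7177/3096 = 156893195/90462024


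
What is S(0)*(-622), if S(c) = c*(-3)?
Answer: 0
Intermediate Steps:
S(c) = -3*c
S(0)*(-622) = -3*0*(-622) = 0*(-622) = 0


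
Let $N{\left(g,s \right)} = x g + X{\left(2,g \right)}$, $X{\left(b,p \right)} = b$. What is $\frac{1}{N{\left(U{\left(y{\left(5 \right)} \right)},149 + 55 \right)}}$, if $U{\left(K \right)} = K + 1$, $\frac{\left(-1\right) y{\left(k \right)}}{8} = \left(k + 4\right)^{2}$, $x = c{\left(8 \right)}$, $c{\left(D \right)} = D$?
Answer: $- \frac{1}{5174} \approx -0.00019327$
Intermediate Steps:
$x = 8$
$y{\left(k \right)} = - 8 \left(4 + k\right)^{2}$ ($y{\left(k \right)} = - 8 \left(k + 4\right)^{2} = - 8 \left(4 + k\right)^{2}$)
$U{\left(K \right)} = 1 + K$
$N{\left(g,s \right)} = 2 + 8 g$ ($N{\left(g,s \right)} = 8 g + 2 = 2 + 8 g$)
$\frac{1}{N{\left(U{\left(y{\left(5 \right)} \right)},149 + 55 \right)}} = \frac{1}{2 + 8 \left(1 - 8 \left(4 + 5\right)^{2}\right)} = \frac{1}{2 + 8 \left(1 - 8 \cdot 9^{2}\right)} = \frac{1}{2 + 8 \left(1 - 648\right)} = \frac{1}{2 + 8 \left(-647\right)} = \frac{1}{2 - 5176} = \frac{1}{-5174} = - \frac{1}{5174}$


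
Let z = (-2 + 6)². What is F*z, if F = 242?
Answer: 3872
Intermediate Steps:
z = 16 (z = 4² = 16)
F*z = 242*16 = 3872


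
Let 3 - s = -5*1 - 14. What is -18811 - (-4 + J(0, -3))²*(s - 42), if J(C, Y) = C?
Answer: -18491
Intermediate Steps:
s = 22 (s = 3 - (-5*1 - 14) = 3 - (-5 - 14) = 3 - 1*(-19) = 3 + 19 = 22)
-18811 - (-4 + J(0, -3))²*(s - 42) = -18811 - (-4 + 0)²*(22 - 42) = -18811 - (-4)²*(-20) = -18811 - 16*(-20) = -18811 - 1*(-320) = -18811 + 320 = -18491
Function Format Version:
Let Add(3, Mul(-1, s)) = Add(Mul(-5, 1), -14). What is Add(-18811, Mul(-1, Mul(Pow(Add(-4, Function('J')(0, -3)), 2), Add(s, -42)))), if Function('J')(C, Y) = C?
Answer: -18491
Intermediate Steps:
s = 22 (s = Add(3, Mul(-1, Add(Mul(-5, 1), -14))) = Add(3, Mul(-1, Add(-5, -14))) = Add(3, Mul(-1, -19)) = Add(3, 19) = 22)
Add(-18811, Mul(-1, Mul(Pow(Add(-4, Function('J')(0, -3)), 2), Add(s, -42)))) = Add(-18811, Mul(-1, Mul(Pow(Add(-4, 0), 2), Add(22, -42)))) = Add(-18811, Mul(-1, Mul(Pow(-4, 2), -20))) = Add(-18811, Mul(-1, Mul(16, -20))) = Add(-18811, Mul(-1, -320)) = Add(-18811, 320) = -18491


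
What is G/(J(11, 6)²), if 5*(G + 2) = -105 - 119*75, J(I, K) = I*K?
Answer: -452/1089 ≈ -0.41506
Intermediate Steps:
G = -1808 (G = -2 + (-105 - 119*75)/5 = -2 + (-105 - 8925)/5 = -2 + (⅕)*(-9030) = -2 - 1806 = -1808)
G/(J(11, 6)²) = -1808/((11*6)²) = -1808/(66²) = -1808/4356 = -1808*1/4356 = -452/1089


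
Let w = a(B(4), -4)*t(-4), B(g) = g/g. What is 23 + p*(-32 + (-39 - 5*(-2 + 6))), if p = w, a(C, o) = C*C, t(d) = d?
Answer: 387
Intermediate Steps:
B(g) = 1
a(C, o) = C²
w = -4 (w = 1²*(-4) = 1*(-4) = -4)
p = -4
23 + p*(-32 + (-39 - 5*(-2 + 6))) = 23 - 4*(-32 + (-39 - 5*(-2 + 6))) = 23 - 4*(-32 + (-39 - 5*4)) = 23 - 4*(-32 + (-39 - 1*20)) = 23 - 4*(-32 + (-39 - 20)) = 23 - 4*(-32 - 59) = 23 - 4*(-91) = 23 + 364 = 387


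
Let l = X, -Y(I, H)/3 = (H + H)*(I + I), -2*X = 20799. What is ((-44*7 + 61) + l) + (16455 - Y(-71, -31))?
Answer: 64441/2 ≈ 32221.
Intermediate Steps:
X = -20799/2 (X = -½*20799 = -20799/2 ≈ -10400.)
Y(I, H) = -12*H*I (Y(I, H) = -3*(H + H)*(I + I) = -3*2*H*2*I = -12*H*I)
l = -20799/2 ≈ -10400.
((-44*7 + 61) + l) + (16455 - Y(-71, -31)) = ((-44*7 + 61) - 20799/2) + (16455 - (-12)*(-31)*(-71)) = ((-308 + 61) - 20799/2) + (16455 - 1*(-26412)) = (-247 - 20799/2) + (16455 + 26412) = -21293/2 + 42867 = 64441/2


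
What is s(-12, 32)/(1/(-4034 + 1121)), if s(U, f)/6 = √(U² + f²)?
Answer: -69912*√73 ≈ -5.9733e+5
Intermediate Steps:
s(U, f) = 6*√(U² + f²)
s(-12, 32)/(1/(-4034 + 1121)) = (6*√((-12)² + 32²))/(1/(-4034 + 1121)) = (6*√(144 + 1024))/(1/(-2913)) = (6*√1168)/(-1/2913) = (6*(4*√73))*(-2913) = (24*√73)*(-2913) = -69912*√73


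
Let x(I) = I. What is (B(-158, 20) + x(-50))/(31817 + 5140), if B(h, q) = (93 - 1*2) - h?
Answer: 199/36957 ≈ 0.0053846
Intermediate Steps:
B(h, q) = 91 - h (B(h, q) = (93 - 2) - h = 91 - h)
(B(-158, 20) + x(-50))/(31817 + 5140) = ((91 - 1*(-158)) - 50)/(31817 + 5140) = ((91 + 158) - 50)/36957 = (249 - 50)*(1/36957) = 199*(1/36957) = 199/36957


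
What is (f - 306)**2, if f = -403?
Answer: 502681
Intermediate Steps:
(f - 306)**2 = (-403 - 306)**2 = (-709)**2 = 502681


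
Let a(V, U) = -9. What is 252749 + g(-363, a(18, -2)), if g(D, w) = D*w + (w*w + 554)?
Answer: 256651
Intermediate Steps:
g(D, w) = 554 + w**2 + D*w (g(D, w) = D*w + (w**2 + 554) = D*w + (554 + w**2) = 554 + w**2 + D*w)
252749 + g(-363, a(18, -2)) = 252749 + (554 + (-9)**2 - 363*(-9)) = 252749 + (554 + 81 + 3267) = 252749 + 3902 = 256651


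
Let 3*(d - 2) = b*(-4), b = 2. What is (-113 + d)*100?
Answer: -34100/3 ≈ -11367.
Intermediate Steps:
d = -⅔ (d = 2 + (2*(-4))/3 = 2 + (⅓)*(-8) = 2 - 8/3 = -⅔ ≈ -0.66667)
(-113 + d)*100 = (-113 - ⅔)*100 = -341/3*100 = -34100/3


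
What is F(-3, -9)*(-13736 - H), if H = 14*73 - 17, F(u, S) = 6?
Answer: -88446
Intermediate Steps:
H = 1005 (H = 1022 - 17 = 1005)
F(-3, -9)*(-13736 - H) = 6*(-13736 - 1*1005) = 6*(-13736 - 1005) = 6*(-14741) = -88446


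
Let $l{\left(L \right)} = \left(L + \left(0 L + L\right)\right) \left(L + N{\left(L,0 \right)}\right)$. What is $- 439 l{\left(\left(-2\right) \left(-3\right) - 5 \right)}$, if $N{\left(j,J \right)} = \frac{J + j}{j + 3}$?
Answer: $- \frac{2195}{2} \approx -1097.5$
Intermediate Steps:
$N{\left(j,J \right)} = \frac{J + j}{3 + j}$
$l{\left(L \right)} = 2 L \left(L + \frac{L}{3 + L}\right)$ ($l{\left(L \right)} = \left(L + \left(0 L + L\right)\right) \left(L + \frac{0 + L}{3 + L}\right) = \left(L + \left(0 + L\right)\right) \left(L + \frac{L}{3 + L}\right) = \left(L + L\right) \left(L + \frac{L}{3 + L}\right) = 2 L \left(L + \frac{L}{3 + L}\right)$)
$- 439 l{\left(\left(-2\right) \left(-3\right) - 5 \right)} = - 439 \frac{2 \left(\left(-2\right) \left(-3\right) - 5\right)^{2} \left(4 - -1\right)}{3 - -1} = - 439 \frac{2 \left(6 - 5\right)^{2} \left(4 + \left(6 - 5\right)\right)}{3 + \left(6 - 5\right)} = - 439 \frac{2 \cdot 1^{2} \left(4 + 1\right)}{3 + 1} = - 439 \cdot 2 \cdot 1 \cdot \frac{1}{4} \cdot 5 = \left(-439\right) \frac{5}{2} = - \frac{2195}{2}$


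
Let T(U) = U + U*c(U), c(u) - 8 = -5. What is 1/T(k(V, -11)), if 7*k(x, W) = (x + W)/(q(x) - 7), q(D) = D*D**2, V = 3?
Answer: -35/8 ≈ -4.3750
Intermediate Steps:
c(u) = 3 (c(u) = 8 - 5 = 3)
q(D) = D**3
k(x, W) = (W + x)/(7*(-7 + x**3)) (k(x, W) = ((x + W)/(x**3 - 7))/7 = ((W + x)/(-7 + x**3))/7 = (W + x)/(7*(-7 + x**3)))
T(U) = 4*U (T(U) = U + U*3 = U + 3*U = 4*U)
1/T(k(V, -11)) = 1/(4*((-11 + 3)/(7*(-7 + 3**3)))) = 1/(4*((1/7)*(-8)/(-7 + 27))) = 1/(4*((1/7)*(-8)/20)) = 1/(4*((1/7)*(1/20)*(-8))) = 1/(4*(-2/35)) = 1/(-8/35) = -35/8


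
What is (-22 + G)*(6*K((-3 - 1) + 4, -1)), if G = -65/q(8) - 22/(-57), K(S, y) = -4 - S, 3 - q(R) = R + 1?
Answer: 4916/19 ≈ 258.74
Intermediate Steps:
q(R) = 2 - R (q(R) = 3 - (R + 1) = 3 - (1 + R) = 3 + (-1 - R) = 2 - R)
G = 1279/114 (G = -65/(2 - 1*8) - 22/(-57) = -65/(2 - 8) - 22*(-1/57) = -65/(-6) + 22/57 = -65*(-1/6) + 22/57 = 65/6 + 22/57 = 1279/114 ≈ 11.219)
(-22 + G)*(6*K((-3 - 1) + 4, -1)) = (-22 + 1279/114)*(6*(-4 - ((-3 - 1) + 4))) = -1229*(-4 - (-4 + 4))/19 = -1229*(-4 - 1*0)/19 = -1229*(-4 + 0)/19 = -1229*(-4)/19 = -1229/114*(-24) = 4916/19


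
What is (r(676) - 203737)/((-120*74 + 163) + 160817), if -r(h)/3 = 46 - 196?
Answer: -203287/152100 ≈ -1.3365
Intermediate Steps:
r(h) = 450 (r(h) = -3*(46 - 196) = -3*(-150) = 450)
(r(676) - 203737)/((-120*74 + 163) + 160817) = (450 - 203737)/((-120*74 + 163) + 160817) = -203287/((-8880 + 163) + 160817) = -203287/(-8717 + 160817) = -203287/152100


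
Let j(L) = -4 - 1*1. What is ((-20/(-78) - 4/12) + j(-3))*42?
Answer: -2772/13 ≈ -213.23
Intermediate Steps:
j(L) = -5 (j(L) = -4 - 1 = -5)
((-20/(-78) - 4/12) + j(-3))*42 = ((-20/(-78) - 4/12) - 5)*42 = ((-20*(-1/78) - 4*1/12) - 5)*42 = ((10/39 - 1/3) - 5)*42 = (-1/13 - 5)*42 = -66/13*42 = -2772/13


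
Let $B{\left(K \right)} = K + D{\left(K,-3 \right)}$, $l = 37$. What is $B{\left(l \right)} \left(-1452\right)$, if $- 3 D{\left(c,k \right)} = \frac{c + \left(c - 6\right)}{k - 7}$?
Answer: $- \frac{285076}{5} \approx -57015.0$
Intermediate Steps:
$D{\left(c,k \right)} = - \frac{-6 + 2 c}{3 \left(-7 + k\right)}$ ($D{\left(c,k \right)} = - \frac{\left(c + \left(c - 6\right)\right) \frac{1}{k - 7}}{3} = - \frac{\left(c + \left(c - 6\right)\right) \frac{1}{-7 + k}}{3} = - \frac{\left(c + \left(-6 + c\right)\right) \frac{1}{-7 + k}}{3} = - \frac{\left(-6 + 2 c\right) \frac{1}{-7 + k}}{3} = - \frac{\frac{1}{-7 + k} \left(-6 + 2 c\right)}{3} = - \frac{-6 + 2 c}{3 \left(-7 + k\right)}$)
$B{\left(K \right)} = - \frac{1}{5} + \frac{16 K}{15}$ ($B{\left(K \right)} = K + \frac{2 \left(3 - K\right)}{3 \left(-7 - 3\right)} = K + \frac{2 \left(3 - K\right)}{3 \left(-10\right)} = K + \frac{2}{3} \left(- \frac{1}{10}\right) \left(3 - K\right) = K + \left(- \frac{1}{5} + \frac{K}{15}\right) = - \frac{1}{5} + \frac{16 K}{15}$)
$B{\left(l \right)} \left(-1452\right) = \left(- \frac{1}{5} + \frac{16}{15} \cdot 37\right) \left(-1452\right) = \left(- \frac{1}{5} + \frac{592}{15}\right) \left(-1452\right) = \frac{589}{15} \left(-1452\right) = - \frac{285076}{5}$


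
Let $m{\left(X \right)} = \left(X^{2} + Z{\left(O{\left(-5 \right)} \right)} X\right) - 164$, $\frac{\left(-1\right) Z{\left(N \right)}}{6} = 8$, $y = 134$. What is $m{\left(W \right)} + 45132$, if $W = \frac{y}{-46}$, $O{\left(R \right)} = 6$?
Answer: $\frac{23866529}{529} \approx 45116.0$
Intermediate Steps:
$Z{\left(N \right)} = -48$ ($Z{\left(N \right)} = \left(-6\right) 8 = -48$)
$W = - \frac{67}{23}$ ($W = \frac{134}{-46} = 134 \left(- \frac{1}{46}\right) = - \frac{67}{23} \approx -2.913$)
$m{\left(X \right)} = -164 + X^{2} - 48 X$ ($m{\left(X \right)} = \left(X^{2} - 48 X\right) - 164 = -164 + X^{2} - 48 X$)
$m{\left(W \right)} + 45132 = \left(-164 + \left(- \frac{67}{23}\right)^{2} - - \frac{3216}{23}\right) + 45132 = \left(-164 + \frac{4489}{529} + \frac{3216}{23}\right) + 45132 = - \frac{8299}{529} + 45132 = \frac{23866529}{529}$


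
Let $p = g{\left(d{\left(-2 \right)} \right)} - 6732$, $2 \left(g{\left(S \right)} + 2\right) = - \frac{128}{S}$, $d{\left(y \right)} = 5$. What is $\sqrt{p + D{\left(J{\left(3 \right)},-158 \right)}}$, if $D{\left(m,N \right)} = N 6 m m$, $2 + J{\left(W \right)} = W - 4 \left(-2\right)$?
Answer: $\frac{i \sqrt{2088370}}{5} \approx 289.02 i$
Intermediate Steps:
$g{\left(S \right)} = -2 - \frac{64}{S}$ ($g{\left(S \right)} = -2 + \frac{\left(-128\right) \frac{1}{S}}{2} = -2 - \frac{64}{S}$)
$J{\left(W \right)} = 6 + W$ ($J{\left(W \right)} = -2 + \left(W - 4 \left(-2\right)\right) = -2 + \left(W - -8\right) = -2 + \left(W + 8\right) = -2 + \left(8 + W\right) = 6 + W$)
$p = - \frac{33734}{5}$ ($p = \left(-2 - \frac{64}{5}\right) - 6732 = - \frac{74}{5} - 6732 = - \frac{33734}{5} \approx -6746.8$)
$D{\left(m,N \right)} = 6 N m^{2}$ ($D{\left(m,N \right)} = 6 N m m = 6 N m^{2}$)
$\sqrt{p + D{\left(J{\left(3 \right)},-158 \right)}} = \sqrt{- \frac{33734}{5} + 6 \left(-158\right) \left(6 + 3\right)^{2}} = \sqrt{- \frac{33734}{5} + 6 \left(-158\right) 9^{2}} = \sqrt{- \frac{33734}{5} + 6 \left(-158\right) 81} = \sqrt{- \frac{33734}{5} - 76788} = \sqrt{- \frac{417674}{5}} = \frac{i \sqrt{2088370}}{5}$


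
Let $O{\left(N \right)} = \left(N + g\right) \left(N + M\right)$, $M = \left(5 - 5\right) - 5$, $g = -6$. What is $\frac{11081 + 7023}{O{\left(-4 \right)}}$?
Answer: $\frac{9052}{45} \approx 201.16$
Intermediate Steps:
$M = -5$ ($M = 0 - 5 = -5$)
$O{\left(N \right)} = \left(-6 + N\right) \left(-5 + N\right)$ ($O{\left(N \right)} = \left(N - 6\right) \left(N - 5\right) = \left(-6 + N\right) \left(-5 + N\right)$)
$\frac{11081 + 7023}{O{\left(-4 \right)}} = \frac{11081 + 7023}{30 + \left(-4\right)^{2} - -44} = \frac{1}{30 + 16 + 44} \cdot 18104 = \frac{1}{90} \cdot 18104 = \frac{9052}{45}$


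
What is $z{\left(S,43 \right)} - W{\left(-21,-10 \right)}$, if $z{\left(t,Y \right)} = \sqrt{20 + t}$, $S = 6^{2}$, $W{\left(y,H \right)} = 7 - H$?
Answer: $-17 + 2 \sqrt{14} \approx -9.5167$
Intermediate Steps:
$S = 36$
$z{\left(S,43 \right)} - W{\left(-21,-10 \right)} = \sqrt{20 + 36} - \left(7 - -10\right) = \sqrt{56} - \left(7 + 10\right) = 2 \sqrt{14} - 17 = -17 + 2 \sqrt{14}$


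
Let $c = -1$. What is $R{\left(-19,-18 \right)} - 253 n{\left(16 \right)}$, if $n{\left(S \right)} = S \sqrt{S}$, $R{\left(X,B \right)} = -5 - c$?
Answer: $-16196$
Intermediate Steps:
$R{\left(X,B \right)} = -4$ ($R{\left(X,B \right)} = -5 - -1 = -5 + 1 = -4$)
$n{\left(S \right)} = S^{\frac{3}{2}}$
$R{\left(-19,-18 \right)} - 253 n{\left(16 \right)} = -4 - 253 \cdot 16^{\frac{3}{2}} = -4 - 16192 = -16196$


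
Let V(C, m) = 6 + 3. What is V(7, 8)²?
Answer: 81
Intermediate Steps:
V(C, m) = 9
V(7, 8)² = 9² = 81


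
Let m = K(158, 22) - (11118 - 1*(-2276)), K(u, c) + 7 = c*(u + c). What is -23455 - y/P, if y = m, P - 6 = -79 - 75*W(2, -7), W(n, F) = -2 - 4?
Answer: -8833094/377 ≈ -23430.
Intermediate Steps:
K(u, c) = -7 + c*(c + u) (K(u, c) = -7 + c*(u + c) = -7 + c*(c + u))
W(n, F) = -6
P = 377 (P = 6 + (-79 - 75*(-6)) = 6 + (-79 + 450) = 6 + 371 = 377)
m = -9441 (m = (-7 + 22² + 22*158) - (11118 - 1*(-2276)) = (-7 + 484 + 3476) - (11118 + 2276) = 3953 - 1*13394 = 3953 - 13394 = -9441)
y = -9441
-23455 - y/P = -23455 - (-9441)/377 = -23455 - 1*(-9441/377) = -23455 + 9441/377 = -8833094/377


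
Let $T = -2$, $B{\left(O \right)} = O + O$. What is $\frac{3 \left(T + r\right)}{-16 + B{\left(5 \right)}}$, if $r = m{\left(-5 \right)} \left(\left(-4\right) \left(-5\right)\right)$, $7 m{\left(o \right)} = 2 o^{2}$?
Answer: $- \frac{493}{7} \approx -70.429$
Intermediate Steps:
$B{\left(O \right)} = 2 O$
$m{\left(o \right)} = \frac{2 o^{2}}{7}$
$r = \frac{1000}{7}$ ($r = \frac{2 \left(-5\right)^{2}}{7} \left(\left(-4\right) \left(-5\right)\right) = \frac{2}{7} \cdot 25 \cdot 20 = \frac{50}{7} \cdot 20 = \frac{1000}{7} \approx 142.86$)
$\frac{3 \left(T + r\right)}{-16 + B{\left(5 \right)}} = \frac{3 \left(-2 + \frac{1000}{7}\right)}{-16 + 2 \cdot 5} = \frac{3 \cdot \frac{986}{7}}{-16 + 10} = \frac{2958}{7 \left(-6\right)} = \frac{2958}{7} \left(- \frac{1}{6}\right) = - \frac{493}{7}$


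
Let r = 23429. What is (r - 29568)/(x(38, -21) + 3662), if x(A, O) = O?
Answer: -6139/3641 ≈ -1.6861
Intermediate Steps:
(r - 29568)/(x(38, -21) + 3662) = (23429 - 29568)/(-21 + 3662) = -6139/3641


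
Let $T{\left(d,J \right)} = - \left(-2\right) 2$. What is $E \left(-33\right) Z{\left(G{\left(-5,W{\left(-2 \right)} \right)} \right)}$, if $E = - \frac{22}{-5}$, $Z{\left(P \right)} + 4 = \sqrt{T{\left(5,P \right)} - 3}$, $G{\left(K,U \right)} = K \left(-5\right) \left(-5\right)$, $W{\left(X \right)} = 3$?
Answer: $\frac{2178}{5} \approx 435.6$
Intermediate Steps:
$T{\left(d,J \right)} = 4$ ($T{\left(d,J \right)} = \left(-1\right) \left(-4\right) = 4$)
$G{\left(K,U \right)} = 25 K$ ($G{\left(K,U \right)} = - 5 K \left(-5\right) = 25 K$)
$Z{\left(P \right)} = -3$ ($Z{\left(P \right)} = -4 + \sqrt{4 - 3} = -4 + \sqrt{1} = -4 + 1 = -3$)
$E = \frac{22}{5}$ ($E = \left(-22\right) \left(- \frac{1}{5}\right) = \frac{22}{5} \approx 4.4$)
$E \left(-33\right) Z{\left(G{\left(-5,W{\left(-2 \right)} \right)} \right)} = \frac{22}{5} \left(-33\right) \left(-3\right) = \left(- \frac{726}{5}\right) \left(-3\right) = \frac{2178}{5}$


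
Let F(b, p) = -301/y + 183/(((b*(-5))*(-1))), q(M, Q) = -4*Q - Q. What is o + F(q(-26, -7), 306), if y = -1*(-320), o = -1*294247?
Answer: -3295565223/11200 ≈ -2.9425e+5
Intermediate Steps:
q(M, Q) = -5*Q
o = -294247
y = 320
F(b, p) = -301/320 + 183/(5*b) (F(b, p) = -301/320 + 183/(((b*(-5))*(-1))) = -301*1/320 + 183/((-5*b*(-1))) = -301/320 + 183/((5*b)) = -301/320 + 183*(1/(5*b)) = -301/320 + 183/(5*b))
o + F(q(-26, -7), 306) = -294247 + (11712 - (-1505)*(-7))/(320*((-5*(-7)))) = -294247 + (1/320)*(11712 - 301*35)/35 = -294247 + (1/320)*(1/35)*(11712 - 10535) = -294247 + (1/320)*(1/35)*1177 = -294247 + 1177/11200 = -3295565223/11200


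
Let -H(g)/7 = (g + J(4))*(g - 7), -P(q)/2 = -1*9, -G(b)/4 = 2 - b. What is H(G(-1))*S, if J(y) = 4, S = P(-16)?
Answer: -19152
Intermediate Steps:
G(b) = -8 + 4*b (G(b) = -4*(2 - b) = -8 + 4*b)
P(q) = 18 (P(q) = -(-2)*9 = -2*(-9) = 18)
S = 18
H(g) = -7*(-7 + g)*(4 + g) (H(g) = -7*(g + 4)*(g - 7) = -7*(4 + g)*(-7 + g) = -7*(-7 + g)*(4 + g))
H(G(-1))*S = (196 - 7*(-8 + 4*(-1))² + 21*(-8 + 4*(-1)))*18 = (196 - 7*(-8 - 4)² + 21*(-8 - 4))*18 = (196 - 7*(-12)² + 21*(-12))*18 = (196 - 7*144 - 252)*18 = (196 - 1008 - 252)*18 = -1064*18 = -19152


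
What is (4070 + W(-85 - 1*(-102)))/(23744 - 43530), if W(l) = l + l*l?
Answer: -2188/9893 ≈ -0.22117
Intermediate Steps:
W(l) = l + l²
(4070 + W(-85 - 1*(-102)))/(23744 - 43530) = (4070 + (-85 - 1*(-102))*(1 + (-85 - 1*(-102))))/(23744 - 43530) = (4070 + (-85 + 102)*(1 + (-85 + 102)))/(-19786) = (4070 + 17*(1 + 17))*(-1/19786) = (4070 + 17*18)*(-1/19786) = (4070 + 306)*(-1/19786) = 4376*(-1/19786) = -2188/9893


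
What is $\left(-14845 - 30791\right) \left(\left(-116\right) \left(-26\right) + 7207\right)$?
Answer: $-466536828$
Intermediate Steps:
$\left(-14845 - 30791\right) \left(\left(-116\right) \left(-26\right) + 7207\right) = - 45636 \left(3016 + 7207\right) = \left(-45636\right) 10223 = -466536828$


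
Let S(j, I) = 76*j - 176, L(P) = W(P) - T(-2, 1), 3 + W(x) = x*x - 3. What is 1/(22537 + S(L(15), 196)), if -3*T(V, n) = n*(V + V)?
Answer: 3/116711 ≈ 2.5705e-5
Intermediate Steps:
W(x) = -6 + x² (W(x) = -3 + (x*x - 3) = -3 + (x² - 3) = -3 + (-3 + x²) = -6 + x²)
T(V, n) = -2*V*n/3 (T(V, n) = -n*(V + V)/3 = -n*2*V/3 = -2*V*n/3)
L(P) = -22/3 + P² (L(P) = (-6 + P²) - (-2)*(-2)/3 = (-6 + P²) - 1*4/3 = (-6 + P²) - 4/3 = -22/3 + P²)
S(j, I) = -176 + 76*j
1/(22537 + S(L(15), 196)) = 1/(22537 + (-176 + 76*(-22/3 + 15²))) = 1/(22537 + (-176 + 76*(-22/3 + 225))) = 1/(22537 + (-176 + 76*(653/3))) = 1/(22537 + (-176 + 49628/3)) = 1/(22537 + 49100/3) = 1/(116711/3) = 3/116711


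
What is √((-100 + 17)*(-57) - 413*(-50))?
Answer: √25381 ≈ 159.31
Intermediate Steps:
√((-100 + 17)*(-57) - 413*(-50)) = √(-83*(-57) + 20650) = √(4731 + 20650) = √25381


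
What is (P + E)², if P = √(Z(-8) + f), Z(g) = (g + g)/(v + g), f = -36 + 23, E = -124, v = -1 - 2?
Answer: (1364 - I*√1397)²/121 ≈ 15364.0 - 842.67*I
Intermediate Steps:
v = -3
f = -13
Z(g) = 2*g/(-3 + g) (Z(g) = (g + g)/(-3 + g) = (2*g)/(-3 + g) = 2*g/(-3 + g))
P = I*√1397/11 (P = √(2*(-8)/(-3 - 8) - 13) = √(2*(-8)/(-11) - 13) = √(2*(-8)*(-1/11) - 13) = √(16/11 - 13) = √(-127/11) = I*√1397/11 ≈ 3.3979*I)
(P + E)² = (I*√1397/11 - 124)² = (-124 + I*√1397/11)²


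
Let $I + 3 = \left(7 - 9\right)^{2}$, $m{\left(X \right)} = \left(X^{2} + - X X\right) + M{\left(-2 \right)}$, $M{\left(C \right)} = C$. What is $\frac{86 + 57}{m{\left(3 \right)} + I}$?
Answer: $-143$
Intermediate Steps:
$m{\left(X \right)} = -2$ ($m{\left(X \right)} = \left(X^{2} + - X X\right) - 2 = \left(X^{2} - X^{2}\right) - 2 = 0 - 2 = -2$)
$I = 1$ ($I = -3 + \left(7 - 9\right)^{2} = -3 + \left(-2\right)^{2} = -3 + 4 = 1$)
$\frac{86 + 57}{m{\left(3 \right)} + I} = \frac{86 + 57}{-2 + 1} = \frac{143}{-1} = 143 \left(-1\right) = -143$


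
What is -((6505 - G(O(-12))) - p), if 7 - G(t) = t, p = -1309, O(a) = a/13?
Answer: -101479/13 ≈ -7806.1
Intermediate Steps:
O(a) = a/13 (O(a) = a*(1/13) = a/13)
G(t) = 7 - t
-((6505 - G(O(-12))) - p) = -((6505 - (7 - (-12)/13)) - 1*(-1309)) = -((6505 - (7 - 1*(-12/13))) + 1309) = -((6505 - (7 + 12/13)) + 1309) = -((6505 - 1*103/13) + 1309) = -((6505 - 103/13) + 1309) = -(84462/13 + 1309) = -1*101479/13 = -101479/13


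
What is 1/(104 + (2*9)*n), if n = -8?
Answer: -1/40 ≈ -0.025000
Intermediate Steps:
1/(104 + (2*9)*n) = 1/(104 + (2*9)*(-8)) = 1/(104 + 18*(-8)) = 1/(104 - 144) = 1/(-40) = -1/40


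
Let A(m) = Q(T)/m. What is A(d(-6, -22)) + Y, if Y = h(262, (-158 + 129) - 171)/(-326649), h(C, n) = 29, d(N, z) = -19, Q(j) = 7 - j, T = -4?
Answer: -3593690/6206331 ≈ -0.57904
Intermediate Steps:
A(m) = 11/m (A(m) = (7 - 1*(-4))/m = (7 + 4)/m = 11/m)
Y = -29/326649 (Y = 29/(-326649) = 29*(-1/326649) = -29/326649 ≈ -8.8780e-5)
A(d(-6, -22)) + Y = 11/(-19) - 29/326649 = 11*(-1/19) - 29/326649 = -11/19 - 29/326649 = -3593690/6206331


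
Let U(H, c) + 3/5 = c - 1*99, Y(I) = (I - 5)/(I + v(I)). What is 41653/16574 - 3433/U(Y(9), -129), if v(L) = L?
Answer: 332102089/18944082 ≈ 17.531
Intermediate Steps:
Y(I) = (-5 + I)/(2*I) (Y(I) = (I - 5)/(I + I) = (-5 + I)/((2*I)) = (-5 + I)*(1/(2*I)) = (-5 + I)/(2*I))
U(H, c) = -498/5 + c (U(H, c) = -⅗ + (c - 1*99) = -⅗ + (c - 99) = -⅗ + (-99 + c) = -498/5 + c)
41653/16574 - 3433/U(Y(9), -129) = 41653/16574 - 3433/(-498/5 - 129) = 41653*(1/16574) - 3433/(-1143/5) = 41653/16574 - 3433*(-5/1143) = 41653/16574 + 17165/1143 = 332102089/18944082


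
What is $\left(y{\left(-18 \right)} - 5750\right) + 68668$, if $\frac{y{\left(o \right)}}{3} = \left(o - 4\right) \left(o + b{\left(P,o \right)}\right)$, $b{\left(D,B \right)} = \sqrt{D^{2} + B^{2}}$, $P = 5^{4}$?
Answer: $64106 - 66 \sqrt{390949} \approx 22839.0$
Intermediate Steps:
$P = 625$
$b{\left(D,B \right)} = \sqrt{B^{2} + D^{2}}$
$y{\left(o \right)} = 3 \left(-4 + o\right) \left(o + \sqrt{390625 + o^{2}}\right)$ ($y{\left(o \right)} = 3 \left(o - 4\right) \left(o + \sqrt{o^{2} + 625^{2}}\right) = 3 \left(-4 + o\right) \left(o + \sqrt{o^{2} + 390625}\right) = 3 \left(-4 + o\right) \left(o + \sqrt{390625 + o^{2}}\right)$)
$\left(y{\left(-18 \right)} - 5750\right) + 68668 = \left(\left(\left(-12\right) \left(-18\right) - 12 \sqrt{390625 + \left(-18\right)^{2}} + 3 \left(-18\right)^{2} + 3 \left(-18\right) \sqrt{390625 + \left(-18\right)^{2}}\right) - 5750\right) + 68668 = \left(\left(216 - 12 \sqrt{390625 + 324} + 3 \cdot 324 + 3 \left(-18\right) \sqrt{390625 + 324}\right) - 5750\right) + 68668 = \left(\left(216 - 12 \sqrt{390949} + 972 + 3 \left(-18\right) \sqrt{390949}\right) - 5750\right) + 68668 = \left(\left(216 - 12 \sqrt{390949} + 972 - 54 \sqrt{390949}\right) - 5750\right) + 68668 = \left(\left(1188 - 66 \sqrt{390949}\right) - 5750\right) + 68668 = \left(-4562 - 66 \sqrt{390949}\right) + 68668 = 64106 - 66 \sqrt{390949}$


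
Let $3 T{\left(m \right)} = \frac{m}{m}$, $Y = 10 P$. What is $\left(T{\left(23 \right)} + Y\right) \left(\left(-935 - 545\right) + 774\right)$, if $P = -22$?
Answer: $\frac{465254}{3} \approx 1.5508 \cdot 10^{5}$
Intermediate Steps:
$Y = -220$ ($Y = 10 \left(-22\right) = -220$)
$T{\left(m \right)} = \frac{1}{3}$ ($T{\left(m \right)} = \frac{m \frac{1}{m}}{3} = \frac{1}{3} \cdot 1 = \frac{1}{3}$)
$\left(T{\left(23 \right)} + Y\right) \left(\left(-935 - 545\right) + 774\right) = \left(\frac{1}{3} - 220\right) \left(\left(-935 - 545\right) + 774\right) = - \frac{659 \left(-1480 + 774\right)}{3} = \left(- \frac{659}{3}\right) \left(-706\right) = \frac{465254}{3}$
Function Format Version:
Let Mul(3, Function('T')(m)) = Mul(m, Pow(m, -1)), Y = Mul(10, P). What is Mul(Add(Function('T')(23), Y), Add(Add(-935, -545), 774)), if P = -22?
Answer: Rational(465254, 3) ≈ 1.5508e+5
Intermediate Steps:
Y = -220 (Y = Mul(10, -22) = -220)
Function('T')(m) = Rational(1, 3) (Function('T')(m) = Mul(Rational(1, 3), Mul(m, Pow(m, -1))) = Mul(Rational(1, 3), 1) = Rational(1, 3))
Mul(Add(Function('T')(23), Y), Add(Add(-935, -545), 774)) = Mul(Add(Rational(1, 3), -220), Add(Add(-935, -545), 774)) = Mul(Rational(-659, 3), Add(-1480, 774)) = Mul(Rational(-659, 3), -706) = Rational(465254, 3)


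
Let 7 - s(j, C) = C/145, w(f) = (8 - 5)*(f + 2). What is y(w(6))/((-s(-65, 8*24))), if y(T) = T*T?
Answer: -83520/823 ≈ -101.48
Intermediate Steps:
w(f) = 6 + 3*f (w(f) = 3*(2 + f) = 6 + 3*f)
y(T) = T²
s(j, C) = 7 - C/145
y(w(6))/((-s(-65, 8*24))) = (6 + 3*6)²/((-(7 - 8*24/145))) = (6 + 18)²/((-(7 - 1/145*192))) = 24²/((-(7 - 192/145))) = 576/((-1*823/145)) = 576/(-823/145) = 576*(-145/823) = -83520/823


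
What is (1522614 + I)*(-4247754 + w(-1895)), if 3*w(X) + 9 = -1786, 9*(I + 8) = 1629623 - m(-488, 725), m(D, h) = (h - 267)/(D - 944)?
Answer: -139921396209496577/19332 ≈ -7.2378e+12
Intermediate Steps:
m(D, h) = (-267 + h)/(-944 + D)
I = 1166758745/6444 (I = -8 + (1629623 - (-267 + 725)/(-944 - 488))/9 = -8 + (1629623 - 458/(-1432))/9 = -8 + (1629623 - (-1)*458/1432)/9 = -8 + (1629623 - 1*(-229/716))/9 = -8 + (1629623 + 229/716)/9 = -8 + (⅑)*(1166810297/716) = -8 + 1166810297/6444 = 1166758745/6444 ≈ 1.8106e+5)
w(X) = -1795/3 (w(X) = -3 + (⅓)*(-1786) = -3 - 1786/3 = -1795/3)
(1522614 + I)*(-4247754 + w(-1895)) = (1522614 + 1166758745/6444)*(-4247754 - 1795/3) = (10978483361/6444)*(-12745057/3) = -139921396209496577/19332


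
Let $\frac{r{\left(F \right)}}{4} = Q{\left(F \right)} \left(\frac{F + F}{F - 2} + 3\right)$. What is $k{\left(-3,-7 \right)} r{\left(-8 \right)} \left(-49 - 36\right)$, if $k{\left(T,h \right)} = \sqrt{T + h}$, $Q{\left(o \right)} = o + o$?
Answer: $25024 i \sqrt{10} \approx 79133.0 i$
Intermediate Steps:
$Q{\left(o \right)} = 2 o$
$r{\left(F \right)} = 8 F \left(3 + \frac{2 F}{-2 + F}\right)$ ($r{\left(F \right)} = 4 \cdot 2 F \left(\frac{F + F}{F - 2} + 3\right) = 4 \cdot 2 F \left(\frac{2 F}{-2 + F} + 3\right) = 4 \cdot 2 F \left(3 + \frac{2 F}{-2 + F}\right) = 8 F \left(3 + \frac{2 F}{-2 + F}\right)$)
$k{\left(-3,-7 \right)} r{\left(-8 \right)} \left(-49 - 36\right) = \sqrt{-3 - 7} \cdot 8 \left(-8\right) \frac{1}{-2 - 8} \left(-6 + 5 \left(-8\right)\right) \left(-49 - 36\right) = \sqrt{-10} \cdot 8 \left(-8\right) \frac{1}{-10} \left(-6 - 40\right) \left(-85\right) = i \sqrt{10} \cdot 8 \left(-8\right) \left(- \frac{1}{10}\right) \left(-46\right) \left(-85\right) = i \sqrt{10} \left(- \frac{1472}{5}\right) \left(-85\right) = - \frac{1472 i \sqrt{10}}{5} \left(-85\right) = 25024 i \sqrt{10}$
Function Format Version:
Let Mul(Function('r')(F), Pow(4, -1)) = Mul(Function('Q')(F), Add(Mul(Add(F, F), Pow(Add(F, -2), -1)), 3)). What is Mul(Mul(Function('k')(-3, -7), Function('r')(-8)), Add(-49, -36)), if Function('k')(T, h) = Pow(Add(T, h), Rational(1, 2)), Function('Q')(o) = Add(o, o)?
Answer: Mul(25024, I, Pow(10, Rational(1, 2))) ≈ Mul(79133., I)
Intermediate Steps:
Function('Q')(o) = Mul(2, o)
Function('r')(F) = Mul(8, F, Add(3, Mul(2, F, Pow(Add(-2, F), -1)))) (Function('r')(F) = Mul(4, Mul(Mul(2, F), Add(Mul(Add(F, F), Pow(Add(F, -2), -1)), 3))) = Mul(4, Mul(Mul(2, F), Add(Mul(Mul(2, F), Pow(Add(-2, F), -1)), 3))) = Mul(4, Mul(Mul(2, F), Add(Mul(2, F, Pow(Add(-2, F), -1)), 3))) = Mul(4, Mul(Mul(2, F), Add(3, Mul(2, F, Pow(Add(-2, F), -1))))) = Mul(4, Mul(2, F, Add(3, Mul(2, F, Pow(Add(-2, F), -1))))) = Mul(8, F, Add(3, Mul(2, F, Pow(Add(-2, F), -1)))))
Mul(Mul(Function('k')(-3, -7), Function('r')(-8)), Add(-49, -36)) = Mul(Mul(Pow(Add(-3, -7), Rational(1, 2)), Mul(8, -8, Pow(Add(-2, -8), -1), Add(-6, Mul(5, -8)))), Add(-49, -36)) = Mul(Mul(Pow(-10, Rational(1, 2)), Mul(8, -8, Pow(-10, -1), Add(-6, -40))), -85) = Mul(Mul(Mul(I, Pow(10, Rational(1, 2))), Mul(8, -8, Rational(-1, 10), -46)), -85) = Mul(Mul(Mul(I, Pow(10, Rational(1, 2))), Rational(-1472, 5)), -85) = Mul(Mul(Rational(-1472, 5), I, Pow(10, Rational(1, 2))), -85) = Mul(25024, I, Pow(10, Rational(1, 2)))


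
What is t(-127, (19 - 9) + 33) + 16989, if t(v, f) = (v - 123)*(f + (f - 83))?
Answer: 16239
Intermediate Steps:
t(v, f) = (-123 + v)*(-83 + 2*f) (t(v, f) = (-123 + v)*(f + (-83 + f)) = (-123 + v)*(-83 + 2*f))
t(-127, (19 - 9) + 33) + 16989 = (10209 - 246*((19 - 9) + 33) - 83*(-127) + 2*((19 - 9) + 33)*(-127)) + 16989 = (10209 - 246*(10 + 33) + 10541 + 2*(10 + 33)*(-127)) + 16989 = (10209 - 246*43 + 10541 + 2*43*(-127)) + 16989 = (10209 - 10578 + 10541 - 10922) + 16989 = -750 + 16989 = 16239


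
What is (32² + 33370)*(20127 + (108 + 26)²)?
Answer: 1309826702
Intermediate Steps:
(32² + 33370)*(20127 + (108 + 26)²) = (1024 + 33370)*(20127 + 134²) = 34394*(20127 + 17956) = 34394*38083 = 1309826702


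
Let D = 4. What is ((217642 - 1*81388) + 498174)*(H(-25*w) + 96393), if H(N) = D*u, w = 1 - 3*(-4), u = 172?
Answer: 61590904668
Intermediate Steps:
w = 13 (w = 1 + 12 = 13)
H(N) = 688 (H(N) = 4*172 = 688)
((217642 - 1*81388) + 498174)*(H(-25*w) + 96393) = ((217642 - 1*81388) + 498174)*(688 + 96393) = ((217642 - 81388) + 498174)*97081 = (136254 + 498174)*97081 = 634428*97081 = 61590904668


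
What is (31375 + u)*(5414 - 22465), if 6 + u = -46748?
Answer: 262227329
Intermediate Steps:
u = -46754 (u = -6 - 46748 = -46754)
(31375 + u)*(5414 - 22465) = (31375 - 46754)*(5414 - 22465) = -15379*(-17051) = 262227329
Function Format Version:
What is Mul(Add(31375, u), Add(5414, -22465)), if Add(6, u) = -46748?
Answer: 262227329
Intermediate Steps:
u = -46754 (u = Add(-6, -46748) = -46754)
Mul(Add(31375, u), Add(5414, -22465)) = Mul(Add(31375, -46754), Add(5414, -22465)) = Mul(-15379, -17051) = 262227329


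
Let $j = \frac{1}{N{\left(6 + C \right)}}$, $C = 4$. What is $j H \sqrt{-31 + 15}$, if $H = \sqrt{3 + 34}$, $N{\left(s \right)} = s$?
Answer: $\frac{2 i \sqrt{37}}{5} \approx 2.4331 i$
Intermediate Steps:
$j = \frac{1}{10}$ ($j = \frac{1}{6 + 4} = \frac{1}{10} \approx 0.1$)
$H = \sqrt{37} \approx 6.0828$
$j H \sqrt{-31 + 15} = \frac{\sqrt{37}}{10} \sqrt{-31 + 15} = \frac{\sqrt{37}}{10} \sqrt{-16} = \frac{\sqrt{37}}{10} \cdot 4 i = \frac{2 i \sqrt{37}}{5}$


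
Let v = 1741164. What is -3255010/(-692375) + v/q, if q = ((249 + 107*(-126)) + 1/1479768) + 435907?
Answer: 763958795809105466/86610498672679675 ≈ 8.8206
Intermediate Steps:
q = 625459459633/1479768 (q = ((249 - 13482) + 1/1479768) + 435907 = (-13233 + 1/1479768) + 435907 = -19581769943/1479768 + 435907 = 625459459633/1479768 ≈ 4.2267e+5)
-3255010/(-692375) + v/q = -3255010/(-692375) + 1741164/(625459459633/1479768) = -3255010*(-1/692375) + 1741164*(1479768/625459459633) = 651002/138475 + 2576518769952/625459459633 = 763958795809105466/86610498672679675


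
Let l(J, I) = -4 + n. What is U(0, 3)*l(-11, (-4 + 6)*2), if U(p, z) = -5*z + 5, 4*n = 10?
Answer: 15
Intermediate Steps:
n = 5/2 (n = (1/4)*10 = 5/2 ≈ 2.5000)
U(p, z) = 5 - 5*z
l(J, I) = -3/2 (l(J, I) = -4 + 5/2 = -3/2)
U(0, 3)*l(-11, (-4 + 6)*2) = (5 - 5*3)*(-3/2) = (5 - 15)*(-3/2) = -10*(-3/2) = 15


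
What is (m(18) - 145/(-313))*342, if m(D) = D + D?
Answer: 3903246/313 ≈ 12470.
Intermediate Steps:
m(D) = 2*D
(m(18) - 145/(-313))*342 = (2*18 - 145/(-313))*342 = (36 - 145*(-1/313))*342 = (36 + 145/313)*342 = (11413/313)*342 = 3903246/313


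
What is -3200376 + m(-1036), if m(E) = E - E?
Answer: -3200376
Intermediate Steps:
m(E) = 0
-3200376 + m(-1036) = -3200376 + 0 = -3200376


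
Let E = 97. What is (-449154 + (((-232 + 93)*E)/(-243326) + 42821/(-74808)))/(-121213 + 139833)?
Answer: -4087919516827607/169467429408480 ≈ -24.122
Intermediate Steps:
(-449154 + (((-232 + 93)*E)/(-243326) + 42821/(-74808)))/(-121213 + 139833) = (-449154 + (((-232 + 93)*97)/(-243326) + 42821/(-74808)))/(-121213 + 139833) = (-449154 + (-139*97*(-1/243326) + 42821*(-1/74808)))/18620 = (-449154 + (-13483*(-1/243326) - 42821/74808))*(1/18620) = (-449154 + (13483/243326 - 42821/74808))*(1/18620) = (-449154 - 4705413191/9101365704)*(1/18620) = -4087919516827607/9101365704*1/18620 = -4087919516827607/169467429408480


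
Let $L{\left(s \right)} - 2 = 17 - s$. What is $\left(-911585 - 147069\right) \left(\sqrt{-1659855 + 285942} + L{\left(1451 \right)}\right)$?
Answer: $1515992528 - 3175962 i \sqrt{152657} \approx 1.516 \cdot 10^{9} - 1.2409 \cdot 10^{9} i$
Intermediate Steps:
$L{\left(s \right)} = 19 - s$ ($L{\left(s \right)} = 2 - \left(-17 + s\right) = 19 - s$)
$\left(-911585 - 147069\right) \left(\sqrt{-1659855 + 285942} + L{\left(1451 \right)}\right) = \left(-911585 - 147069\right) \left(\sqrt{-1659855 + 285942} + \left(19 - 1451\right)\right) = - 1058654 \left(\sqrt{-1373913} + \left(19 - 1451\right)\right) = - 1058654 \left(3 i \sqrt{152657} - 1432\right) = - 1058654 \left(-1432 + 3 i \sqrt{152657}\right) = 1515992528 - 3175962 i \sqrt{152657}$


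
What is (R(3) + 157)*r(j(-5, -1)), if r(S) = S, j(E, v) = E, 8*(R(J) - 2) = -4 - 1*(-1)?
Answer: -6345/8 ≈ -793.13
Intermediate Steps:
R(J) = 13/8 (R(J) = 2 + (-4 - 1*(-1))/8 = 2 + (-4 + 1)/8 = 2 + (1/8)*(-3) = 2 - 3/8 = 13/8)
(R(3) + 157)*r(j(-5, -1)) = (13/8 + 157)*(-5) = (1269/8)*(-5) = -6345/8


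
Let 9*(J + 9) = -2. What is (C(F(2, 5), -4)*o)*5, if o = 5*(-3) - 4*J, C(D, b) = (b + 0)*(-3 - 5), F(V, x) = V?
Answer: 31520/9 ≈ 3502.2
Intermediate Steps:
J = -83/9 (J = -9 + (⅑)*(-2) = -9 - 2/9 = -83/9 ≈ -9.2222)
C(D, b) = -8*b (C(D, b) = b*(-8) = -8*b)
o = 197/9 (o = 5*(-3) - 4*(-83/9) = -15 + 332/9 = 197/9 ≈ 21.889)
(C(F(2, 5), -4)*o)*5 = (-8*(-4)*(197/9))*5 = (32*(197/9))*5 = (6304/9)*5 = 31520/9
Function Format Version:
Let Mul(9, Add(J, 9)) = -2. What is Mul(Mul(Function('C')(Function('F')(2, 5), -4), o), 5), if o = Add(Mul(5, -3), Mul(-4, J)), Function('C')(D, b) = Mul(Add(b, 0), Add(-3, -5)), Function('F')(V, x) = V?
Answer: Rational(31520, 9) ≈ 3502.2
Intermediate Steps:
J = Rational(-83, 9) (J = Add(-9, Mul(Rational(1, 9), -2)) = Add(-9, Rational(-2, 9)) = Rational(-83, 9) ≈ -9.2222)
Function('C')(D, b) = Mul(-8, b) (Function('C')(D, b) = Mul(b, -8) = Mul(-8, b))
o = Rational(197, 9) (o = Add(Mul(5, -3), Mul(-4, Rational(-83, 9))) = Add(-15, Rational(332, 9)) = Rational(197, 9) ≈ 21.889)
Mul(Mul(Function('C')(Function('F')(2, 5), -4), o), 5) = Mul(Mul(Mul(-8, -4), Rational(197, 9)), 5) = Mul(Mul(32, Rational(197, 9)), 5) = Mul(Rational(6304, 9), 5) = Rational(31520, 9)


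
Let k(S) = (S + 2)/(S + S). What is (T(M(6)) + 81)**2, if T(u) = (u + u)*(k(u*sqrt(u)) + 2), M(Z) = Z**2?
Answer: 614656/9 ≈ 68295.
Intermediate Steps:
k(S) = (2 + S)/(2*S) (k(S) = (2 + S)/((2*S)) = (2 + S)*(1/(2*S)) = (2 + S)/(2*S))
T(u) = 2*u*(2 + (2 + u**(3/2))/(2*u**(3/2))) (T(u) = (u + u)*((2 + u*sqrt(u))/(2*((u*sqrt(u)))) + 2) = (2*u)*((2 + u**(3/2))/(2*(u**(3/2))) + 2) = (2*u)*((2 + u**(3/2))/(2*u**(3/2)) + 2) = (2*u)*(2 + (2 + u**(3/2))/(2*u**(3/2))) = 2*u*(2 + (2 + u**(3/2))/(2*u**(3/2))))
(T(M(6)) + 81)**2 = ((2/sqrt(6**2) + 5*6**2) + 81)**2 = ((2/sqrt(36) + 5*36) + 81)**2 = ((2*(1/6) + 180) + 81)**2 = ((1/3 + 180) + 81)**2 = (541/3 + 81)**2 = (784/3)**2 = 614656/9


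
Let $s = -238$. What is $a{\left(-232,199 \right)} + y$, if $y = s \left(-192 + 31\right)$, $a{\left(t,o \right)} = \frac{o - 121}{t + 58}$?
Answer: $\frac{1111209}{29} \approx 38318.0$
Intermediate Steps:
$a{\left(t,o \right)} = \frac{-121 + o}{58 + t}$
$y = 38318$ ($y = - 238 \left(-192 + 31\right) = \left(-238\right) \left(-161\right) = 38318$)
$a{\left(-232,199 \right)} + y = \frac{-121 + 199}{58 - 232} + 38318 = \frac{1}{-174} \cdot 78 + 38318 = \left(- \frac{1}{174}\right) 78 + 38318 = - \frac{13}{29} + 38318 = \frac{1111209}{29}$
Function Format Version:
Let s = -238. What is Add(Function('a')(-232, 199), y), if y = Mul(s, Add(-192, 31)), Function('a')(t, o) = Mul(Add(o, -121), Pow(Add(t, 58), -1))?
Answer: Rational(1111209, 29) ≈ 38318.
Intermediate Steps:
Function('a')(t, o) = Mul(Pow(Add(58, t), -1), Add(-121, o)) (Function('a')(t, o) = Mul(Add(-121, o), Pow(Add(58, t), -1)) = Mul(Pow(Add(58, t), -1), Add(-121, o)))
y = 38318 (y = Mul(-238, Add(-192, 31)) = Mul(-238, -161) = 38318)
Add(Function('a')(-232, 199), y) = Add(Mul(Pow(Add(58, -232), -1), Add(-121, 199)), 38318) = Add(Mul(Pow(-174, -1), 78), 38318) = Add(Mul(Rational(-1, 174), 78), 38318) = Add(Rational(-13, 29), 38318) = Rational(1111209, 29)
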